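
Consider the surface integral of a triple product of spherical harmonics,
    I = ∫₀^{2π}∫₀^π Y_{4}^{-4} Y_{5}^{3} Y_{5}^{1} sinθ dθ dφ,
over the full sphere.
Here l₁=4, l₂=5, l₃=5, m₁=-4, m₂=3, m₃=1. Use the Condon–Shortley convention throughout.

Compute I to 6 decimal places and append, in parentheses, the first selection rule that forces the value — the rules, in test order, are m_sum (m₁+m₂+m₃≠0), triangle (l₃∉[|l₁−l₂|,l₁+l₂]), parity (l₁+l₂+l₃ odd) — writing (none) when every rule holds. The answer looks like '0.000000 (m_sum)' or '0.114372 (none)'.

-0.168084 (none)

m-sum 0 ✓  L=14 even ✓  1≤5≤9 ✓
Π(2lᵢ+1) = 9×11×11 = 1089
triangle coeff Δ(4,5,5) = 1/3153150
Σ_t [0,4]: t=0:+1/69120 t=1:−1/1728 t=2:+1/576 t=3:−1/1728 t=4:+1/69120 = 7/11520
(3j)²=2/143 [(4 5 5; 0 0 0)], sign=-1
Σ_t [4,4]: t=4:+1/27648 = 1/27648
(3j)²=10/429 [(4 5 5; -4 3 1)], sign=+1
⇒ 4πI² = 60/169
I = (-1)√(60/169/(4π)) = -0.16808437
No selection rule forces the value: the integral is nonzero (none).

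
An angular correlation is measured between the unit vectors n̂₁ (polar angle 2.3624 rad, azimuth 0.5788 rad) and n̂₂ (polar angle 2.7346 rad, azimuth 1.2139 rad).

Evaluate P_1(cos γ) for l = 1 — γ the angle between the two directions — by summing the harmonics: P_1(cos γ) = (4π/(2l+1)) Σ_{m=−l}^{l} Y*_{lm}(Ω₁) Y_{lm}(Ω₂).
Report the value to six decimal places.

Summing Y*_{l m}(θ₁,φ₁)·Y_{l m}(θ₂,φ₂) over m ∈ [−1, 1]; prefactor 4π/(2·1+1) = 4.188790:
  m=-1: (+0.203236+0.132806i) × (+0.047781-0.128146i) = +0.026729-0.019698i  (running Σ = +0.026729-0.019698i)
  m=0: (-0.347631-0.000000i) × (-0.448691+0.000000i) = +0.155979+0.000000i  (running Σ = +0.182708-0.019698i)
  m=1: (-0.203236+0.132806i) × (-0.047781-0.128146i) = +0.026729+0.019698i  (running Σ = +0.209438+0.000000i)
Total Σ_m = +0.209438+0.000000i. Multiply by 4.188790: +0.877291+0.000000i. P_1(cos γ) = 0.877291

0.877291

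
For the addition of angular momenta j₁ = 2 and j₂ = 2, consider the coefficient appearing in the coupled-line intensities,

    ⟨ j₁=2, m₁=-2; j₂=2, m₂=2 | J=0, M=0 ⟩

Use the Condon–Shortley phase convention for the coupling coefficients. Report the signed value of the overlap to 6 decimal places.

triangle: 4!×0!×0!/5! = 24/120
(j±m)!: 0!×4!×4!×0!×0!×0! = 576
prefactor² = (2J+1)×Δ×N² = 576/5
  k=4: +1/(4!×0!×0!×0!×0!×0!) = 1/24
Σ = 1/24  ⇒  CG² = 576/5×(1/24)² = 1/5
CG = +√(1/5) = +0.447214

+√(1/5) ≈ +0.447214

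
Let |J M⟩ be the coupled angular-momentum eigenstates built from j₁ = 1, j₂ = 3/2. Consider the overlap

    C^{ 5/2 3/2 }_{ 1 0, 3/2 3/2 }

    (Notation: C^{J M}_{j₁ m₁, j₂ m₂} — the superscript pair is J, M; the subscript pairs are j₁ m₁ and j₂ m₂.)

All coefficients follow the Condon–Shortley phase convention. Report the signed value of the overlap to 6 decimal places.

+0.632456  (= +√(2/5))

triangle: 0!*2!*3!/6! = 12/720
(j±m)!: 1!*1!*3!*0!*4!*1! = 144
prefactor² = (2J+1)*Δ*N² = 72/5
  k=0: +1/(0!*0!*1!*3!*1!*0!) = 1/6
Σ = 1/6  ⇒  CG² = 72/5*(1/6)² = 2/5
CG = +√(2/5) = +0.632456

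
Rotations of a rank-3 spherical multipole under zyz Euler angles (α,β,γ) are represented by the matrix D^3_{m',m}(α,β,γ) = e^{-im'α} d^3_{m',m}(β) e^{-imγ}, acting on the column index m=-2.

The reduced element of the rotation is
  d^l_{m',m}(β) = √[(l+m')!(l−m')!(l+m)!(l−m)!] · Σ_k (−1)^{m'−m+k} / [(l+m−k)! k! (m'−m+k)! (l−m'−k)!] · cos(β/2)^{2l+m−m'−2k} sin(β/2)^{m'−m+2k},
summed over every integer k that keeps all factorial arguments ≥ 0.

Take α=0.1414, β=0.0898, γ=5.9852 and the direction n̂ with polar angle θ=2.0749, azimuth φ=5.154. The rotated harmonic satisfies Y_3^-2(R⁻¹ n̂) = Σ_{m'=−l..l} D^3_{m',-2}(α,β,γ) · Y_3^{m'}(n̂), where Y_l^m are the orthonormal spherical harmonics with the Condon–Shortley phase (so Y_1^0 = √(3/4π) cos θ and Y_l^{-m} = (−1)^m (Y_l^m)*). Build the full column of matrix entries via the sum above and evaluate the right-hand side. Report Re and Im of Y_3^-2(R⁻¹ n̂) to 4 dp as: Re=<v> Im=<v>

Need the full column D^3_{m',-2} for m'=−3..3 at α=0.1414, β=0.0898, γ=5.9852.
cos(β/2)=0.998992, sin(β/2)=0.044885
d^3_{-3,-2}: single k=1 term ⇒ +0.109392;  D = +0.107782-0.018698i
d^3_{-2,-2}: k∈[0..1] ⇒ +0.993968 -0.010033 = +0.983935;  D = +0.936078-0.303127i
d^3_{-1,-2}: k∈[0..1] ⇒ -0.141225 +0.000570 = -0.140655;  D = -0.126371+0.061758i
d^3_{0,-2}: k∈[0..1] ⇒ +0.010990 -0.000022 = +0.010968;  D = +0.009077-0.006157i
d^3_{1,-2}: k∈[0..1] ⇒ -0.000570 +0.000001 = -0.000570;  D = -0.000422+0.000383i
d^3_{2,-2}: k∈[0..1] ⇒ +0.000020 -0.000000 = +0.000020;  D = +0.000013-0.000016i
d^3_{3,-2}: single k=0 term ⇒ -0.000000;  D = -0.000000+0.000000i
Y_3^{m'}(θ=2.0749,φ=5.154) and Σ D·Y over m':
  (+0.1078-0.0187i)·(-0.2717-0.0682i)  (+0.9361-0.3031i)·(+0.2402-0.2925i)  (-0.1264+0.0618i)·(+0.0201+0.0426i)  (+0.0091-0.0062i)·(+0.3305+0.0000i)  (-0.0004+0.0004i)·(-0.0201+0.0426i)  (+0.0000-0.0000i)·(+0.2402+0.2925i)  (-0.0000+0.0000i)·(+0.2717-0.0682i)
Y_3^-2(R⁻¹ n̂) = +0.103457-0.355065i

Re=0.1035 Im=-0.3551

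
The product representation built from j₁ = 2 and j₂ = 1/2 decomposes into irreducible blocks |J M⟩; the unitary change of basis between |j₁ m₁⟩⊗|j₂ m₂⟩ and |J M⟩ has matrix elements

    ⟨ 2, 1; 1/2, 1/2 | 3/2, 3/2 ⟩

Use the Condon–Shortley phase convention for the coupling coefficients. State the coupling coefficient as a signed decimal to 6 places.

-0.447214  (= −√(1/5))

j₁+j₂−J=1  J+j₁−j₂=3  J−j₁+j₂=0  j₁+j₂+J+1=5
(j₁±m₁, j₂±m₂, J±M) = (3,1,1,0,3,0)
P² = 36/5
sum k=1..1:
  [1] −1/6 = -1/6
S = -1/6
C² = P²·S² = 1/5 ; C = -0.447214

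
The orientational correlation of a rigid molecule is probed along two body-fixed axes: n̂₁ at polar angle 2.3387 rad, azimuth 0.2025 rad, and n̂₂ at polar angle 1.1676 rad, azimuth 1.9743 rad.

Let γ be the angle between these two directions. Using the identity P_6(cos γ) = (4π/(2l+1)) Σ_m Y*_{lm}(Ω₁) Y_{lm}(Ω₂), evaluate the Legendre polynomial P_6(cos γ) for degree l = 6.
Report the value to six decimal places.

Summing Y*_{l m}(θ₁,φ₁)·Y_{l m}(θ₂,φ₂) over m ∈ [−6, 6]; prefactor 4π/(2·6+1) = 0.966644:
  m=-6: (0.023320, 0.062754) × (0.219839, 0.193036) = (-0.006987, 0.018297)  (running Σ = (-0.006987, 0.018297))
  m=-5: (-0.118628, -0.189933) × (-0.389884, 0.186762) = (0.081723, 0.051897)  (running Σ = (0.074736, 0.070194))
  m=-4: (0.283776, 0.298094) × (-0.007651, -0.176923) = (0.050568, -0.052487)  (running Σ = (0.125305, 0.017707))
  m=-3: (-0.319149, -0.221873) × (-0.243188, -0.091616) = (0.057286, 0.083196)  (running Σ = (0.182591, 0.100903))
  m=-2: (-0.000351, -0.000151) × (0.188486, -0.196814) = (-0.000096, 0.000041)  (running Σ = (0.182495, 0.100944))
  m=-1: (0.361442, 0.074209) × (-0.067934, -0.159123) = (-0.012746, -0.062555)  (running Σ = (0.169749, 0.038389))
  m=0: (-0.109581, -0.000000) × (0.288721, 0.000000) = (-0.031638, -0.000000)  (running Σ = (0.138111, 0.038389))
  m=1: (-0.361442, 0.074209) × (0.067934, -0.159123) = (-0.012746, 0.062555)  (running Σ = (0.125365, 0.100944))
  m=2: (-0.000351, 0.000151) × (0.188486, 0.196814) = (-0.000096, -0.000041)  (running Σ = (0.125269, 0.100903))
  m=3: (0.319149, -0.221873) × (0.243188, -0.091616) = (0.057286, -0.083196)  (running Σ = (0.182555, 0.017707))
  m=4: (0.283776, -0.298094) × (-0.007651, 0.176923) = (0.050568, 0.052487)  (running Σ = (0.233124, 0.070194))
  m=5: (0.118628, -0.189933) × (0.389884, 0.186762) = (0.081723, -0.051897)  (running Σ = (0.314847, 0.018297))
  m=6: (0.023320, -0.062754) × (0.219839, -0.193036) = (-0.006987, -0.018297)  (running Σ = (0.307860, 0.000000))
Total Σ_m = (0.307860, 0.000000). Multiply by 0.966644: (0.297591, 0.000000). P_6(cos γ) = 0.297591

0.297591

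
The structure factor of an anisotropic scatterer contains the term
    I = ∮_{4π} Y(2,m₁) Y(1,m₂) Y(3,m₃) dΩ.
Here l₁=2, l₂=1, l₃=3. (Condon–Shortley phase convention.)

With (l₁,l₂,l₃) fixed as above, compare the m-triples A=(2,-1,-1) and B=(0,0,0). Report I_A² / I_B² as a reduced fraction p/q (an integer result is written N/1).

l's match ⇒ only the (l;m) 3-j factors differ between A and B.
A: triangle coeff Δ(2,1,3) = 1/105; Σ_t [0,0]: t=0:+1/48 = 1/48; (3j)²=1/105 [(2 1 3; 2 -1 -1)], sign=+1
B: triangle coeff Δ(2,1,3) = 1/105; Σ_t [0,0]: t=0:+1/4 = 1/4; (3j)²=3/35 [(2 1 3; 0 0 0)], sign=-1
I_A²/I_B² = (1/105)/(3/35) = 1/9

1/9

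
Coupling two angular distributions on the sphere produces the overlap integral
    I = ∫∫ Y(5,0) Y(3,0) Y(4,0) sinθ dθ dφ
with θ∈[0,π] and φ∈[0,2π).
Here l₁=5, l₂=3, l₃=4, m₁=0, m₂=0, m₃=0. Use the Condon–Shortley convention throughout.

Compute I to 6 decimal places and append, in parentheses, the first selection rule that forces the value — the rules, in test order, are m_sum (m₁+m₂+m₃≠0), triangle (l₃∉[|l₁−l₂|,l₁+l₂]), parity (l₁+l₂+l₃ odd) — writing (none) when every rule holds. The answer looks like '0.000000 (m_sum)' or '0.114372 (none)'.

0.148374 (none)

Checks pass: Σm=0; 12 even; l₃=4∈[2,8].
(2·5+1)(2·3+1)(2·4+1) = 693
Δ: 4! 6! 2! / 13! → 1/180180
sum: t=1:−1/576 t=2:+1/144 t=3:−1/576 = 1/288
3j²(5 3 4; 0 0 0) = Δ·Π!·Σ² = 20/1001  (sign +1)
(m-triple is (0,0,0) — same symbol as above.)
combine: 4πI² = 693·20/1001·20/1001 = 3600/13013
take √, sign +1: I = 0.14837393
No selection rule forces the value: the integral is nonzero (none).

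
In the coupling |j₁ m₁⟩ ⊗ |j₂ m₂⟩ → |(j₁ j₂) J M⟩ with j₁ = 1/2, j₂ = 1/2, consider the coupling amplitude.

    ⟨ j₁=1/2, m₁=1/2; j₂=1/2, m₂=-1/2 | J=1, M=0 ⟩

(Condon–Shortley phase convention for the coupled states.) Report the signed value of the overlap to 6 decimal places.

+0.707107  (= +√(1/2))

√[3·0!1!1!/3! · 1!0!0!1!1!1!] = √(1/2)
  +(−1)^0/∏(0,0,0,0,1,1)! = 1  (running 1)
⟨..|..⟩ = √(1/2)·(1) = +0.707107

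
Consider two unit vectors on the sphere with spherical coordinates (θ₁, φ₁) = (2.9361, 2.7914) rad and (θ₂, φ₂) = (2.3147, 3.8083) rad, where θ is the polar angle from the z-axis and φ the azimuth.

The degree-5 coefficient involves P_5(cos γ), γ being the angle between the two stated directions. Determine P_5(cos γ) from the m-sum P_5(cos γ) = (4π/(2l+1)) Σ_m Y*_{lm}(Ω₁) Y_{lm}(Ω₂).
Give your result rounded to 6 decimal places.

Term-by-term m-sum for l=5 (normalisation 4π/11 = 1.142397):
  term(m=-5) = +0.000006+0.000015i   from Y*(Ω₁)=+0.000029+0.000162i, Y(Ω₂)=+0.098284-0.019100i
  term(m=-4) = -0.000436+0.000580i   from Y*(Ω₁)=-0.000421+0.002455i, Y(Ω₂)=+0.259147+0.133194i
  term(m=-3) = -0.009619-0.000877i   from Y*(Ω₁)=-0.011140+0.019447i, Y(Ω₂)=+0.179402+0.391873i
  term(m=-2) = -0.013505-0.027053i   from Y*(Ω₁)=-0.099038+0.083484i, Y(Ω₂)=-0.054893+0.226884i
  term(m=-1) = -0.055888+0.090364i   from Y*(Ω₁)=-0.421764+0.154048i, Y(Ω₂)=+0.185957-0.146331i
  term(m=+0) = -0.201770-0.000000i   from Y*(Ω₁)=-0.661475-0.000000i, Y(Ω₂)=+0.305030+0.000000i
  term(m=+1) = -0.055888-0.090364i   from Y*(Ω₁)=+0.421764+0.154048i, Y(Ω₂)=-0.185957-0.146331i
  term(m=+2) = -0.013505+0.027053i   from Y*(Ω₁)=-0.099038-0.083484i, Y(Ω₂)=-0.054893-0.226884i
  term(m=+3) = -0.009619+0.000877i   from Y*(Ω₁)=+0.011140+0.019447i, Y(Ω₂)=-0.179402+0.391873i
  term(m=+4) = -0.000436-0.000580i   from Y*(Ω₁)=-0.000421-0.002455i, Y(Ω₂)=+0.259147-0.133194i
  term(m=+5) = +0.000006-0.000015i   from Y*(Ω₁)=-0.000029+0.000162i, Y(Ω₂)=-0.098284-0.019100i
Accumulated sum -0.360654+0.000000i; after 4π/(2l+1) scaling, -0.412010+0.000000i ⇒ P_5 = -0.412010

-0.412010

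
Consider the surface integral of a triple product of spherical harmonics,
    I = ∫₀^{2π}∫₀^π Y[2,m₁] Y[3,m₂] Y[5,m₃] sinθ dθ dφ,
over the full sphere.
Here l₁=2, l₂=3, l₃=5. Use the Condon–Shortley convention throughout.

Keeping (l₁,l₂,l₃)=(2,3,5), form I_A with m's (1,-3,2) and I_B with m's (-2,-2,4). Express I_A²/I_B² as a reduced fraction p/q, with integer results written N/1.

l's match ⇒ only the (l;m) 3-j factors differ between A and B.
A: triangle coeff Δ(2,3,5) = 1/2310; Σ_t [0,0]: t=0:+1/4320 = 1/4320; (3j)²=1/330 [(2 3 5; 1 -3 2)], sign=-1
B: triangle coeff Δ(2,3,5) = 1/2310; Σ_t [0,0]: t=0:+1/2880 = 1/2880; (3j)²=3/55 [(2 3 5; -2 -2 4)], sign=-1
I_A²/I_B² = (1/330)/(3/55) = 1/18

1/18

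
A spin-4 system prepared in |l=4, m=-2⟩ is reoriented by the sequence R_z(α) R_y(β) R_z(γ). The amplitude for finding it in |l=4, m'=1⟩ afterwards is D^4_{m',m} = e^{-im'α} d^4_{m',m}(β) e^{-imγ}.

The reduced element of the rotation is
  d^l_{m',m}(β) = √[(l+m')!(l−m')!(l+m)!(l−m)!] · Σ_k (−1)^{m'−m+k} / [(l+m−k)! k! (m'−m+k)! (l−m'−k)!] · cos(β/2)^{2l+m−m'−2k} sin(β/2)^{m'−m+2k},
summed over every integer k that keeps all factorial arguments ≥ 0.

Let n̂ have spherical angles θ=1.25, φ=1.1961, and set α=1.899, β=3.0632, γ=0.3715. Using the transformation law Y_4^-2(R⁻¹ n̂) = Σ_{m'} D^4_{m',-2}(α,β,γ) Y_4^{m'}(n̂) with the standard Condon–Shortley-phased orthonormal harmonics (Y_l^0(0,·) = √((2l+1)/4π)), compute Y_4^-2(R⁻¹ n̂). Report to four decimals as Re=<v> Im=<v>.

Re=-0.1348 Im=0.0989

Need the full column D^4_{m',-2} for m'=−4..4 at α=1.8990, β=3.0632, γ=0.3715.
cos(β/2)=0.039186, sin(β/2)=0.999232
d^4_{-4,-2}: single k=2 term ⇒ +0.000000;  D = -0.000000+0.000000i
d^4_{-3,-2}: k∈[1..2] ⇒ +0.000000 -0.000001 = -0.000001;  D = -0.000001-0.000000i
d^4_{-2,-2}: k∈[0..2] ⇒ +0.000000 -0.000000 +0.000035 = +0.000035;  D = -0.000006-0.000035i
d^4_{-1,-2}: k∈[0..2] ⇒ -0.000000 +0.000002 -0.000848 = -0.000846;  D = +0.000742-0.000405i
d^4_{0,-2}: k∈[0..2] ⇒ +0.000000 -0.000059 +0.014501 = +0.014441;  D = +0.010635+0.009769i
d^4_{1,-2}: k∈[0..2] ⇒ -0.000001 +0.001272 -0.165362 = -0.164091;  D = -0.066129+0.150176i
d^4_{2,-2}: k∈[0..2] ⇒ +0.000035 -0.018342 +0.993872 = +0.975565;  D = -0.971910-0.084371i
d^4_{3,-2}: k∈[0..1] ⇒ -0.000673 +0.145835 = +0.145162;  D = +0.034733+0.140946i
d^4_{4,-2}: single k=0 term ⇒ +0.008088;  D = +0.006810-0.004363i
Y_4^{m'}(θ=1.25,φ=1.1961) and Σ D·Y over m':
  (-0.0000+0.0000i)·(+0.0258+0.3580i)  (-0.0000-0.0000i)·(-0.3042+0.1457i)  (-0.0000-0.0000i)·(+0.0670+0.0624i)  (+0.0007-0.0004i)·(-0.1194+0.3035i)  (+0.0106+0.0098i)·(+0.0384+0.0000i)  (-0.0661+0.1502i)·(+0.1194+0.3035i)  (-0.9719-0.0844i)·(+0.0670-0.0624i)  (+0.0347+0.1409i)·(+0.3042+0.1457i)  (+0.0068-0.0044i)·(+0.0258-0.3580i)
Y_4^-2(R⁻¹ n̂) = -0.134821+0.098865i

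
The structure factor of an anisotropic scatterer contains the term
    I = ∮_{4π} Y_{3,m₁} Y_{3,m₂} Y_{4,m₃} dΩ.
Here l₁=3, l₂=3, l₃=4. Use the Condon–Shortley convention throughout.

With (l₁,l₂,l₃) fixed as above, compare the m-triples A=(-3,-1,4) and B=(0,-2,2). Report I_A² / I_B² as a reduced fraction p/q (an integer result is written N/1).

l's match ⇒ only the (l;m) 3-j factors differ between A and B.
A: triangle coeff Δ(3,3,4) = 1/34650; Σ_t [2,2]: t=2:+1/1152 = 1/1152; (3j)²=1/33 [(3 3 4; -3 -1 4)], sign=+1
B: triangle coeff Δ(3,3,4) = 1/34650; Σ_t [0,1]: t=0:+1/72 t=1:−1/96 = 1/288; (3j)²=1/462 [(3 3 4; 0 -2 2)], sign=+1
I_A²/I_B² = (1/33)/(1/462) = 14/1

14/1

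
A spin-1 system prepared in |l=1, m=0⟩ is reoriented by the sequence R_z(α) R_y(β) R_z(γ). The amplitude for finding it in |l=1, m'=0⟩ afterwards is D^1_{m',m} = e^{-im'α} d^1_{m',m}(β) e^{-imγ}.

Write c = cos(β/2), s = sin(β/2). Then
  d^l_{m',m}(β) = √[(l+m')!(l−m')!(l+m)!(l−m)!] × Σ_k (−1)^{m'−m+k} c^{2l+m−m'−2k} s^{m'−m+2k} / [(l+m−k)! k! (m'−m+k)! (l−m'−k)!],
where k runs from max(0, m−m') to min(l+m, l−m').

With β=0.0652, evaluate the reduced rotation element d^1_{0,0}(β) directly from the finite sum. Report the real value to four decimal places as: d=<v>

d=0.9979

d^1_{0,0}(β=0.0652) via the finite sum:
Half-angle: c=0.999469, s=0.032594. N=√(1·1·1·1)=1.000000
Admissible k: 0..1 (factorial args all ≥0)
  k=0: (−1)^0·1.0000/(1)·0.9995^2·0.0326^0 = +0.998938
  k=1: (−1)^1·1.0000/(1)·0.9995^0·0.0326^2 = -0.001062
d^1_{0,0}(0.0652) = +0.998938 -0.001062 = +0.997875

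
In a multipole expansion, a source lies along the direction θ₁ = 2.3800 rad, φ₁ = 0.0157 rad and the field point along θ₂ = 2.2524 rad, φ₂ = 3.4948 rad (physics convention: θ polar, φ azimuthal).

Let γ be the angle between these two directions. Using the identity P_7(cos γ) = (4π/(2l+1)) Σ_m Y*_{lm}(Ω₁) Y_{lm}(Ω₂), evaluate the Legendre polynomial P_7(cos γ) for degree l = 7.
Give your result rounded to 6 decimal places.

0.106255

Addition theorem: P_7(cos γ) = (4π/15) Σ_m Y*_{lm}(Ω₁) Y_{lm}(Ω₂), m = −7…7:
  term(m=-7) = (0.002258, 0.002230)   from Y*(Ω₁)=(0.037038, 0.004087), Y(Ω₂)=(0.066797, 0.052827)
  term(m=-6) = (-0.016587, -0.033969)   from Y*(Ω₁)=(-0.145579, -0.013754), Y(Ω₂)=(0.134784, 0.220606)
  term(m=-5) = (0.016750, 0.142830)   from Y*(Ω₁)=(0.332546, 0.026159), Y(Ω₂)=(0.083638, 0.422926)
  term(m=-4) = (0.036496, -0.162618)   from Y*(Ω₁)=(-0.457902, -0.028794), Y(Ω₂)=(-0.057144, 0.358730)
  term(m=-3) = (0.005095, -0.008158)   from Y*(Ω₁)=(0.278297, 0.013117), Y(Ω₂)=(0.016888, -0.030109)
  term(m=-2) = (0.051926, -0.041564)   from Y*(Ω₁)=(0.182371, 0.005728), Y(Ω₂)=(0.277294, -0.236619)
  term(m=-1) = (-0.044878, 0.015749)   from Y*(Ω₁)=(-0.372207, -0.005844), Y(Ω₂)=(0.119878, -0.044195)
  term(m=+0) = (0.024713, 0.000000)   from Y*(Ω₁)=(-0.074831, -0.000000), Y(Ω₂)=(-0.330255, 0.000000)
  term(m=+1) = (-0.044878, -0.015749)   from Y*(Ω₁)=(0.372207, -0.005844), Y(Ω₂)=(-0.119878, -0.044195)
  term(m=+2) = (0.051926, 0.041564)   from Y*(Ω₁)=(0.182371, -0.005728), Y(Ω₂)=(0.277294, 0.236619)
  term(m=+3) = (0.005095, 0.008158)   from Y*(Ω₁)=(-0.278297, 0.013117), Y(Ω₂)=(-0.016888, -0.030109)
  term(m=+4) = (0.036496, 0.162618)   from Y*(Ω₁)=(-0.457902, 0.028794), Y(Ω₂)=(-0.057144, -0.358730)
  term(m=+5) = (0.016750, -0.142830)   from Y*(Ω₁)=(-0.332546, 0.026159), Y(Ω₂)=(-0.083638, 0.422926)
  term(m=+6) = (-0.016587, 0.033969)   from Y*(Ω₁)=(-0.145579, 0.013754), Y(Ω₂)=(0.134784, -0.220606)
  term(m=+7) = (0.002258, -0.002230)   from Y*(Ω₁)=(-0.037038, 0.004087), Y(Ω₂)=(-0.066797, 0.052827)
Total Σ_m = (0.126832, -0.000000). Multiply by 0.837758: (0.106255, -0.000000). P_7(cos γ) = 0.106255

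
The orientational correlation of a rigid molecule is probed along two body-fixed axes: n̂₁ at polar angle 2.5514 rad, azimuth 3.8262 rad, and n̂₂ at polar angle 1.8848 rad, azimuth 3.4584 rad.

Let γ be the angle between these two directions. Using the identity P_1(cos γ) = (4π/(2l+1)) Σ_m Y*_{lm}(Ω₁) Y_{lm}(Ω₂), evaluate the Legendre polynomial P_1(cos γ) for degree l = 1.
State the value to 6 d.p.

0.750529

Addition theorem: P_1(cos γ) = (4π/3) Σ_m Y*_{lm}(Ω₁) Y_{lm}(Ω₂), m = −1…1:
  term(m=-1) = +0.058956+0.022718i   from Y*(Ω₁)=-0.148949-0.121589i, Y(Ω₂)=-0.312248+0.102371i
  term(m=+0) = +0.061263+0.000000i   from Y*(Ω₁)=-0.405947-0.000000i, Y(Ω₂)=-0.150914+0.000000i
  term(m=+1) = +0.058956-0.022718i   from Y*(Ω₁)=+0.148949-0.121589i, Y(Ω₂)=+0.312248+0.102371i
Σ over m = +0.179176+0.000000i; ×(4π/3) → +0.750529+0.000000i. Real part: 0.750529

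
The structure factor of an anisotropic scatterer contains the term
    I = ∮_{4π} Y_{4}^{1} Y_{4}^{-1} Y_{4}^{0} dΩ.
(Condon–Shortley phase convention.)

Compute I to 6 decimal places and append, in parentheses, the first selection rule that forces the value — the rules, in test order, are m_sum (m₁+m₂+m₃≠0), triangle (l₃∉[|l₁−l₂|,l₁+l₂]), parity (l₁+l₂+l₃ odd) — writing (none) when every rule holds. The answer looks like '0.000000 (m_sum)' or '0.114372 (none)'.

m-sum 0 ✓  L=12 even ✓  0≤4≤8 ✓
Π(2lᵢ+1) = 9×9×9 = 729
triangle coeff Δ(4,4,4) = 1/450450
Σ_t [0,4]: t=0:+1/13824 t=1:−1/216 t=2:+1/64 t=3:−1/216 t=4:+1/13824 = 5/768
(3j)²=18/1001 [(4 4 4; 0 0 0)], sign=+1
Σ_t [0,3]: t=0:+1/864 t=1:−1/96 t=2:+1/144 t=3:−1/3456 = -1/384
(3j)²=9/2002 [(4 4 4; 1 -1 0)], sign=-1
⇒ 4πI² = 59049/1002001
I = (-1)√(59049/1002001/(4π)) = -0.06848055
No selection rule forces the value: the integral is nonzero (none).

-0.068481 (none)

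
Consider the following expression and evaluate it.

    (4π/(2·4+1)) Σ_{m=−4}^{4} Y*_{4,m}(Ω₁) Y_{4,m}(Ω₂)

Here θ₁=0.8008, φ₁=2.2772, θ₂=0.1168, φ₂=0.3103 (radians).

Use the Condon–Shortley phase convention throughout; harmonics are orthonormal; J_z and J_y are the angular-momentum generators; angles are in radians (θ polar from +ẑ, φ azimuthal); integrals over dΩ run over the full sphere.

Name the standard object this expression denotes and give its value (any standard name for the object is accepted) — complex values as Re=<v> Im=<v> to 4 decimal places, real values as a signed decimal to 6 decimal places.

Legendre polynomial (addition theorem), -0.428421

This sum is the spherical-harmonic addition theorem: it equals the Legendre polynomial P_l(cos γ) of the angle γ between the two directions.
Summing Y*_{l m}(θ₁,φ₁)·Y_{l m}(θ₂,φ₂) over m ∈ [−4, 4]; prefactor 4π/(2·4+1) = 1.396263:
  m=-4: (-0.111733+0.036529i) × (+0.000026-0.000077i) = -0.000000+0.000010i  (running Σ = -0.000000+0.000010i)
  m=-3: (+0.275123+0.168080i) × (+0.001175-0.001578i) = +0.000588-0.000237i  (running Σ = +0.000588-0.000227i)
  m=-2: (-0.064891-0.407311i) × (+0.021824-0.015600i) = -0.007770-0.007877i  (running Σ = -0.007182-0.008104i)
  m=-1: (-0.060191+0.070539i) × (+0.203605-0.065288i) = -0.007650+0.018292i  (running Σ = -0.014832+0.010188i)
  m=0: (-0.351070-0.000000i) × (+0.789503+0.000000i) = -0.277171-0.000000i  (running Σ = -0.292003+0.010188i)
  m=1: (+0.060191+0.070539i) × (-0.203605-0.065288i) = -0.007650-0.018292i  (running Σ = -0.299652-0.008104i)
  m=2: (-0.064891+0.407311i) × (+0.021824+0.015600i) = -0.007770+0.007877i  (running Σ = -0.307423-0.000227i)
  m=3: (-0.275123+0.168080i) × (-0.001175-0.001578i) = +0.000588+0.000237i  (running Σ = -0.306834+0.000010i)
  m=4: (-0.111733-0.036529i) × (+0.000026+0.000077i) = -0.000000-0.000010i  (running Σ = -0.306834-0.000000i)
Σ over m = -0.306834-0.000000i; ×(4π/9) → -0.428421-0.000000i. Real part: -0.428421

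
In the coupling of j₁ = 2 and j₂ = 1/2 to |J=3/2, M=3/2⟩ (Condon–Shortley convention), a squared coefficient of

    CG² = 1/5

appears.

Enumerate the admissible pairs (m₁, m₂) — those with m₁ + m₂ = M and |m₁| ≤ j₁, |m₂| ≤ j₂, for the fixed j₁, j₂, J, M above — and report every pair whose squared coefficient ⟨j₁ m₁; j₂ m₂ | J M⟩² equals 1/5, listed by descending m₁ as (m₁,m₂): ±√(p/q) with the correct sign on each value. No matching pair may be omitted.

Admissible pairs with m₁+m₂ = M = 3/2: (1,1/2), (2,-1/2)
  (m₁,m₂)=(2,-1/2): CG² = 4/5, CG = +√(4/5)
  (m₁,m₂)=(1,1/2): CG² = 1/5, CG = −√(1/5)   ← matches the target
Pairs with CG² = 1/5: (1,1/2): −√(1/5)

(1,1/2): −√(1/5)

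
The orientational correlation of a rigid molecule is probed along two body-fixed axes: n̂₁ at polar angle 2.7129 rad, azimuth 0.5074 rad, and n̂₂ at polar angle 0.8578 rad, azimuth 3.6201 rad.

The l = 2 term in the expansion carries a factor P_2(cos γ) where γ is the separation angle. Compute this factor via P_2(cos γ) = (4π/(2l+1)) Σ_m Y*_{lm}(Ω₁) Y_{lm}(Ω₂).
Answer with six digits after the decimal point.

Addition theorem: P_2(cos γ) = (4π/5) Σ_m Y*_{lm}(Ω₁) Y_{lm}(Ω₂), m = −2…2:
  m=-2: Y*=(0.035227, 0.056691)  Y=(0.127292, -0.180667)  product (0.014726, 0.000852)
  m=-1: Y*=(-0.255277, -0.141921)  Y=(-0.339301, 0.176000)  product (0.111594, 0.003225)
  m=+0: Y*=(0.467292, -0.000000)  Y=(0.089430, 0.000000)  product (0.041790, 0.000000)
  m=+1: Y*=(0.255277, -0.141921)  Y=(0.339301, 0.176000)  product (0.111594, -0.003225)
  m=+2: Y*=(0.035227, -0.056691)  Y=(0.127292, 0.180667)  product (0.014726, -0.000852)
Total Σ_m = (0.294430, 0.000000). Multiply by 2.513274: (0.739984, 0.000000). P_2(cos γ) = 0.739984

0.739984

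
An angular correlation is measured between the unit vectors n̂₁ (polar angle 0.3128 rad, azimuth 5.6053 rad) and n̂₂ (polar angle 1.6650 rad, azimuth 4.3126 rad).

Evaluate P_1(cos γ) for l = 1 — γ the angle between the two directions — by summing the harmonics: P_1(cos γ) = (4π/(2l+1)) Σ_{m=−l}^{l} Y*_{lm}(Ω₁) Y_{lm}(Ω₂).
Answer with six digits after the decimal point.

Expand P_1 via completeness: Σ_{m} conj(Y_{1,m}) at Ω₁ times Y_{1,m} at Ω₂ —
  m=-1: (0.082810, -0.066676) × (-0.133878, 0.316838) = (0.010039, 0.035164)  (running Σ = (0.010039, 0.035164))
  m=0: (0.464893, -0.000000) × (-0.045960, 0.000000) = (-0.021367, 0.000000)  (running Σ = (-0.011327, 0.035164))
  m=1: (-0.082810, -0.066676) × (0.133878, 0.316838) = (0.010039, -0.035164)  (running Σ = (-0.001288, 0.000000))
Σ over m = (-0.001288, 0.000000); ×(4π/3) → (-0.005396, 0.000000). Real part: -0.005396

-0.005396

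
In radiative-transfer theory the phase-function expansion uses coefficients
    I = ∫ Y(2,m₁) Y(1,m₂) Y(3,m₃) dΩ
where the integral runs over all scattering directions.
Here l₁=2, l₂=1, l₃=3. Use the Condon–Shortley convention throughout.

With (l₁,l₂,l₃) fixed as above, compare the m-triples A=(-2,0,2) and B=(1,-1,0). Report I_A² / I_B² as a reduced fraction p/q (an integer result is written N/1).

5/3

Same 2,1,3: normalisation and zero-m 3j drop out of the ratio.
A: Δ: 0! 4! 2! / 7! → 1/105; sum: t=0:+1/24 = 1/24; 3j²(2 1 3; -2 0 2) = Δ·Π!·Σ² = 1/21  (sign -1)
B: Δ: 0! 4! 2! / 7! → 1/105; sum: t=0:+1/12 = 1/12; 3j²(2 1 3; 1 -1 0) = Δ·Π!·Σ² = 1/35  (sign -1)
I_A²/I_B² = (1/21)/(1/35) = 5/3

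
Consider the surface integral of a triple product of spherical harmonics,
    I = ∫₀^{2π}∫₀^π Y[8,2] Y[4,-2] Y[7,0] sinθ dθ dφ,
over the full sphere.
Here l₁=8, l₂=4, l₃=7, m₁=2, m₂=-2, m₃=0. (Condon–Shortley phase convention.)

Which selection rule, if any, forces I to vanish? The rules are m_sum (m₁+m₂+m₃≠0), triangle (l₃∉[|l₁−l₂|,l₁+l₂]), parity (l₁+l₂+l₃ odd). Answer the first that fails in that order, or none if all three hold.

parity

Σmᵢ = 0  ✓
l₃∈[|l₁−l₂|,l₁+l₂]=[4,12], have l₃=7  ✓
Σlᵢ = 19 ⇒ odd  ✗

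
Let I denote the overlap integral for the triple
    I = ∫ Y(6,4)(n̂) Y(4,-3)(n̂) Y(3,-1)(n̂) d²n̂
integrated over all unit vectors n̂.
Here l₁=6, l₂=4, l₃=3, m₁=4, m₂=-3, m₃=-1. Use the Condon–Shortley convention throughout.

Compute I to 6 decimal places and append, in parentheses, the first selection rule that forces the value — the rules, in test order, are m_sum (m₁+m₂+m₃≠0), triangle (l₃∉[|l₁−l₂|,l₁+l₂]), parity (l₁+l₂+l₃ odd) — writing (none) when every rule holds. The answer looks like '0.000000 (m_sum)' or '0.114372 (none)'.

0.000000 (parity)

Σlᵢ=13 odd — θ-integrand is odd under cosθ→−cosθ; I=0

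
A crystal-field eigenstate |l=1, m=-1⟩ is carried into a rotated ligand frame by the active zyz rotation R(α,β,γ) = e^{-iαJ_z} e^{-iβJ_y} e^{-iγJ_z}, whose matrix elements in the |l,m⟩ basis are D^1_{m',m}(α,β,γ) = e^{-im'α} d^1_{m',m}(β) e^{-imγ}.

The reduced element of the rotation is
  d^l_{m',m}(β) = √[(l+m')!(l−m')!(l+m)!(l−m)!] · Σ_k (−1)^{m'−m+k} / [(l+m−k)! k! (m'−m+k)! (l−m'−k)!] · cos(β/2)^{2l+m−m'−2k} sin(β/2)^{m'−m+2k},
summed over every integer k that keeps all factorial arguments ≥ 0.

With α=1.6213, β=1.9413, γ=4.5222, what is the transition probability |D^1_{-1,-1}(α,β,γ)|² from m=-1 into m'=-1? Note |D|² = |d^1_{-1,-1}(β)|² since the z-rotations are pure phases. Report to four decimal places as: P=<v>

First d^1_{-1,-1}(β=1.9413), then the phase factors e^{-i(-1)α} and e^{-i(-1)γ}:
Half-angle: c=0.564763, s=0.825253. N=√(1·2·1·2)=2.000000
k∈{0} keeps every argument non-negative
  k=0: (−1)^0·2.0000/(2)·0.5648^2·0.8253^0 = +0.318958
d^1_{-1,-1}(1.9413) = +0.318958
|D^1_{-1,-1}|² = |d^1_{-1,-1}(β)|² = (+0.318958)² = 0.101734 (the z-rotation phases have unit modulus)

P=0.1017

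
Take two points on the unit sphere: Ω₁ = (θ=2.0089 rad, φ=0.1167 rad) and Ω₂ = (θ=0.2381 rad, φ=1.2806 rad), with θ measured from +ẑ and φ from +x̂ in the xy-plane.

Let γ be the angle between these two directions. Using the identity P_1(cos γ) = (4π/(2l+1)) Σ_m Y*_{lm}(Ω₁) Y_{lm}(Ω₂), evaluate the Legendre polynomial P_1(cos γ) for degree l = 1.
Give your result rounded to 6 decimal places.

-0.327727

Term-by-term m-sum for l=1 (normalisation 4π/3 = 4.188790):
  term(m=-1) = (0.010090, -0.023413)   from Y*(Ω₁)=(0.310737, 0.036429), Y(Ω₂)=(0.023317, -0.078080)
  term(m=+0) = (-0.098419, -0.000000)   from Y*(Ω₁)=(-0.207276, -0.000000), Y(Ω₂)=(0.474818, 0.000000)
  term(m=+1) = (0.010090, 0.023413)   from Y*(Ω₁)=(-0.310737, 0.036429), Y(Ω₂)=(-0.023317, -0.078080)
Accumulated sum (-0.078239, 0.000000); after 4π/(2l+1) scaling, (-0.327727, 0.000000) ⇒ P_1 = -0.327727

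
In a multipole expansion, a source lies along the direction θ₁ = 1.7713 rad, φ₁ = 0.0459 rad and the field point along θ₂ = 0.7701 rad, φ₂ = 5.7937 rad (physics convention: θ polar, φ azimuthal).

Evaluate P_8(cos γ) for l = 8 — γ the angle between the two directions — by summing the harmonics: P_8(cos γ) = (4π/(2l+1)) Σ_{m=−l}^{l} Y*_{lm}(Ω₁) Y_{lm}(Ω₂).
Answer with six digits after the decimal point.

Term-by-term m-sum for l=8 (normalisation 4π/17 = 0.739198):
  m=-8: (0.409163, 0.157383) × (-0.020339, -0.019892) = (-0.005191, -0.011340)  (running Σ = (-0.005191, -0.011340))
  m=-7: (-0.338144, -0.112546) × (-0.112608, -0.032967) = (0.034367, 0.023821)  (running Σ = (0.029176, 0.012481))
  m=-6: (-0.129933, -0.036717) × (-0.282433, 0.058630) = (0.038850, 0.002752)  (running Σ = (0.068026, 0.015233))
  m=-5: (0.342779, 0.080079) × (-0.347052, 0.288874) = (-0.142095, 0.071228)  (running Σ = (-0.074068, 0.086462))
  m=-4: (0.021766, 0.004042) × (-0.145884, 0.357803) = (-0.004621, 0.007198)  (running Σ = (-0.078690, 0.093660))
  m=-3: (-0.329203, -0.045620) × (-0.000909, -0.008847) = (-0.000104, 0.002954)  (running Σ = (-0.078794, 0.096613))
  m=-2: (0.028657, 0.002638) × (-0.209310, -0.311379) = (-0.005177, -0.009475)  (running Σ = (-0.083971, 0.087138))
  m=-1: (0.319580, 0.014679) × (-0.155610, -0.082898) = (-0.048513, -0.028777)  (running Σ = (-0.132484, 0.058362))
  m=0: (-0.043700, -0.000000) × (0.327093, 0.000000) = (-0.014294, -0.000000)  (running Σ = (-0.146778, 0.058362))
  m=1: (-0.319580, 0.014679) × (0.155610, -0.082898) = (-0.048513, 0.028777)  (running Σ = (-0.195291, 0.087138))
  m=2: (0.028657, -0.002638) × (-0.209310, 0.311379) = (-0.005177, 0.009475)  (running Σ = (-0.200468, 0.096613))
  m=3: (0.329203, -0.045620) × (0.000909, -0.008847) = (-0.000104, -0.002954)  (running Σ = (-0.200572, 0.093660))
  m=4: (0.021766, -0.004042) × (-0.145884, -0.357803) = (-0.004621, -0.007198)  (running Σ = (-0.205194, 0.086462))
  m=5: (-0.342779, 0.080079) × (0.347052, 0.288874) = (-0.142095, -0.071228)  (running Σ = (-0.347288, 0.015233))
  m=6: (-0.129933, 0.036717) × (-0.282433, -0.058630) = (0.038850, -0.002752)  (running Σ = (-0.308438, 0.012481))
  m=7: (0.338144, -0.112546) × (0.112608, -0.032967) = (0.034367, -0.023821)  (running Σ = (-0.274071, -0.011340))
  m=8: (0.409163, -0.157383) × (-0.020339, 0.019892) = (-0.005191, 0.011340)  (running Σ = (-0.279262, -0.000000))
Σ over m = (-0.279262, -0.000000); ×(4π/17) → (-0.206430, -0.000000). Real part: -0.206430

-0.206430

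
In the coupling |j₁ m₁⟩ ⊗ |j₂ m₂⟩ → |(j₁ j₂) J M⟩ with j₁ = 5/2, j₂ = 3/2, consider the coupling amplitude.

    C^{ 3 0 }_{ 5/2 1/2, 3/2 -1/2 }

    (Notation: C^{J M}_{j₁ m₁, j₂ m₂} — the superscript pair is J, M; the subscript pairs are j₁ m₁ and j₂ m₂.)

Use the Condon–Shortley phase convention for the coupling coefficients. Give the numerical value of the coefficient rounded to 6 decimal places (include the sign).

+√(1/5) ≈ +0.447214

triangle: 1!*4!*2!/8! = 48/40320
(j±m)!: 3!*2!*1!*2!*3!*3! = 864
prefactor² = (2J+1)*Δ*N² = 36/5
  k=0: +1/(0!*1!*2!*1!*2!*1!) = 1/4
  k=1: −1/(1!*0!*1!*0!*3!*2!) = -1/12
Σ = 1/6  ⇒  CG² = 36/5*(1/6)² = 1/5
CG = +√(1/5) = +0.447214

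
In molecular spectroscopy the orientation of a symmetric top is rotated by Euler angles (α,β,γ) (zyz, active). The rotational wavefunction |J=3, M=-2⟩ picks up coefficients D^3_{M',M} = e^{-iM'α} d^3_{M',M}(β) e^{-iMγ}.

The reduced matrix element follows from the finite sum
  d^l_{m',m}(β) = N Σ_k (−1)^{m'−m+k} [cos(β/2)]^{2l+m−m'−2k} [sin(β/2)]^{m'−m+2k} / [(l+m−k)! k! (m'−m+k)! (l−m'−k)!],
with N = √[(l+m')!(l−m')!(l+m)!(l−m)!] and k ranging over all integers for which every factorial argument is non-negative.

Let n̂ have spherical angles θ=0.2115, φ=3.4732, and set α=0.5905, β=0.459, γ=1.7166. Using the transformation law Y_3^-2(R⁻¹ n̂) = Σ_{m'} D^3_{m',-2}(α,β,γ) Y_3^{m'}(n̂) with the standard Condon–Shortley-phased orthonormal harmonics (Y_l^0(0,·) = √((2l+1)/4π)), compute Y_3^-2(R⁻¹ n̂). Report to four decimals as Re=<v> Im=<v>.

Need the full column D^3_{m',-2} for m'=−3..3 at α=0.5905, β=0.4590, γ=1.7166.
cos(β/2)=0.973780, sin(β/2)=0.227491
d^3_{-3,-2}: single k=1 term ⇒ +0.487915;  D = +0.230620-0.429971i
d^3_{-2,-2}: k∈[0..1] ⇒ +0.852640 -0.232670 = +0.619970;  D = -0.060776-0.616984i
d^3_{-1,-2}: k∈[0..1] ⇒ -0.629895 +0.068755 = -0.561140;  D = +0.356619+0.433245i
d^3_{0,-2}: k∈[0..1] ⇒ +0.254878 -0.013910 = +0.240967;  D = -0.230794-0.069276i
d^3_{1,-2}: k∈[0..1] ⇒ -0.068755 +0.001876 = -0.066879;  D = +0.063914-0.019693i
d^3_{2,-2}: k∈[0..1] ⇒ +0.012698 -0.000139 = +0.012560;  D = -0.007911+0.009755i
d^3_{3,-2}: single k=0 term ⇒ -0.001453;  D = +0.000132-0.001447i
Y_3^{m'}(θ=0.2115,φ=3.4732) and Σ D·Y over m':
  (+0.2306-0.4300i)·(-0.0021+0.0032i)  (-0.0608-0.6170i)·(+0.0347-0.0271i)  (+0.3566+0.4332i)·(-0.2425+0.0835i)  (-0.2308-0.0693i)·(+0.6493+0.0000i)  (+0.0639-0.0197i)·(+0.2425+0.0835i)  (-0.0079+0.0098i)·(+0.0347+0.0271i)  (+0.0001-0.0014i)·(+0.0021+0.0032i)
Y_3^-2(R⁻¹ n̂) = -0.273816-0.137683i

Re=-0.2738 Im=-0.1377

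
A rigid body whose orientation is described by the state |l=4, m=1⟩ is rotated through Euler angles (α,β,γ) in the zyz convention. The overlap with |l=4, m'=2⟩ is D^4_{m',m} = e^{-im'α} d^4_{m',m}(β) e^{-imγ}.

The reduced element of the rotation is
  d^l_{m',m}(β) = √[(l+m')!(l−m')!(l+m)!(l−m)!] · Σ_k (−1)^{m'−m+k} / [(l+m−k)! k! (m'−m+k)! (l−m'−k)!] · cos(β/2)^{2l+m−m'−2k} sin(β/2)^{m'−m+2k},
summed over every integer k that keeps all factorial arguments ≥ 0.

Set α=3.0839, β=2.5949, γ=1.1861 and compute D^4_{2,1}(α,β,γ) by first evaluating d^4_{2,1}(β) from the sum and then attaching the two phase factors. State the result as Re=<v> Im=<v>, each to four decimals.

Re=-0.0976 Im=0.1786

Split into d^4_{2,1}(β=2.5949) × two z-phases.
Half-angle: c=0.269955, s=0.962873. N=√(720·2·120·6)=1018.233765
k: max(0,(1)−(2))=0 … min(4+(1),4−(2))=2
  k=0: (−1)^1·1018.2338/(240)·0.2700^7·0.9629^1 = -0.000427
  k=1: (−1)^2·1018.2338/(48)·0.2700^5·0.9629^3 = +0.027150
  k=2: (−1)^3·1018.2338/(72)·0.2700^3·0.9629^5 = -0.230268
d^4_{2,1}(2.5949) = -0.000427 +0.027150 -0.230268 = -0.203545
Phases: e^{-i·(2)·3.0839}=+0.993350+0.115129i, e^{-i·(1)·1.1861}=+0.375278-0.926912i ⇒ D=-0.097599+0.178620i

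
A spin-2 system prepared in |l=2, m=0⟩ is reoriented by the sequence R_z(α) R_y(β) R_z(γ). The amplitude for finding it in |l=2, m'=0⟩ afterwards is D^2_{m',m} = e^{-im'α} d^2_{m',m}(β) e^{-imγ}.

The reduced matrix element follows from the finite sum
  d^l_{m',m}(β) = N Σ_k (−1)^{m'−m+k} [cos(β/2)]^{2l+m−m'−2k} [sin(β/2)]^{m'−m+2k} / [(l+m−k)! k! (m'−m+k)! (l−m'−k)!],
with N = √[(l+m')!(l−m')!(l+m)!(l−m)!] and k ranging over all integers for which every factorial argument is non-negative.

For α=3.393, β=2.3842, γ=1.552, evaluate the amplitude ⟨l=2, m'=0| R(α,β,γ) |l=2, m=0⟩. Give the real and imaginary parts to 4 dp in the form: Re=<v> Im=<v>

Re=0.2920 Im=0.0000

Split into d^2_{0,0}(β=2.3842) × two z-phases.
c=cos(2.384200/2)=0.369709, s=sin(2.384200/2)=0.929147; N=√[2·2·2·2]=4.000000
Admissible k: 0..2 (factorial args all ≥0)
  k=0: (−1)^0·4.0000/(4)·0.3697^4·0.9291^0 = +0.018683
  k=1: (−1)^1·4.0000/(1)·0.3697^2·0.9291^2 = -0.472009
  k=2: (−1)^2·4.0000/(4)·0.3697^0·0.9291^4 = +0.745313
d^2_{0,0}(2.3842) = +0.018683 -0.472009 +0.745313 = +0.291986
Phases: e^{-i·(0)·3.3930}=+1.000000+0.000000i, e^{-i·(0)·1.5520}=+1.000000+0.000000i ⇒ D=+0.291986+0.000000i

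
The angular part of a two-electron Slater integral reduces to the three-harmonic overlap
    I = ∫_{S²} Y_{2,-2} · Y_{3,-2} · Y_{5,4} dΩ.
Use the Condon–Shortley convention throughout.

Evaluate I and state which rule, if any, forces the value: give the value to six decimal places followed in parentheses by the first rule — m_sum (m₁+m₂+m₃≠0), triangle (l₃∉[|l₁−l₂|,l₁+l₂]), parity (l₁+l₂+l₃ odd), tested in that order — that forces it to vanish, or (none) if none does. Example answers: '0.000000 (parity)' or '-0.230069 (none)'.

0.268967 (none)

m-sum 0 ✓  L=10 even ✓  1≤5≤5 ✓
Π(2lᵢ+1) = 5×7×11 = 385
triangle coeff Δ(2,3,5) = 1/2310
Σ_t [0,0]: t=0:+1/144 = 1/144
(3j)²=10/231 [(2 3 5; 0 0 0)], sign=-1
Σ_t [0,0]: t=0:+1/2880 = 1/2880
(3j)²=3/55 [(2 3 5; -2 -2 4)], sign=-1
⇒ 4πI² = 10/11
I = (+1)√(10/11/(4π)) = 0.26896683
No selection rule forces the value: the integral is nonzero (none).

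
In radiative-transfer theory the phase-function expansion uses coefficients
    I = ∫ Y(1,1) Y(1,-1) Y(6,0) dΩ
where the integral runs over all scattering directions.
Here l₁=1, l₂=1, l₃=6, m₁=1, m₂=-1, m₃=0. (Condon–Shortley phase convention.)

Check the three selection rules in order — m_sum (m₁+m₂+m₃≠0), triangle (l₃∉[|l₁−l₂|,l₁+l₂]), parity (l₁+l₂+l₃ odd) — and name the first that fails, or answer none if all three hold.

triangle

azimuthal sum: 1 − 1 + 0 = 0  ✓
l₃ must lie in [0,2]; have l₃=6  ✗
L = 1 + 1 + 6 = 8 (even)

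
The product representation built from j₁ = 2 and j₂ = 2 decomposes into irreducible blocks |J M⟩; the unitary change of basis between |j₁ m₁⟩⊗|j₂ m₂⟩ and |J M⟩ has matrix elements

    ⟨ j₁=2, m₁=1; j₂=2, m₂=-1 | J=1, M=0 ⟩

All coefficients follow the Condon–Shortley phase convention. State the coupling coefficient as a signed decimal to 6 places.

-0.316228

triangle: 3!×1!×1!/6! = 6/720
(j±m)!: 3!×1!×1!×3!×1!×1! = 36
prefactor² = (2J+1)×Δ×N² = 9/10
  k=0: +1/(0!×3!×1!×1!×0!×0!) = 1/6
  k=1: −1/(1!×2!×0!×0!×1!×1!) = -1/2
Σ = -1/3  ⇒  CG² = 9/10×(-1/3)² = 1/10
CG = −√(1/10) = -0.316228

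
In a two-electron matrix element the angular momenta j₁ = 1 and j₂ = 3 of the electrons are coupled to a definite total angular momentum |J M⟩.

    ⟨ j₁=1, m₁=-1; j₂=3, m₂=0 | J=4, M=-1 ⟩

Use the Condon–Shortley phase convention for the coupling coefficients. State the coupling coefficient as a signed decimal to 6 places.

j₁+j₂−J=0  J+j₁−j₂=2  J−j₁+j₂=6  j₁+j₂+J+1=9
(j₁±m₁, j₂±m₂, J±M) = (0,2,3,3,3,5)
P² = 12960/7
sum k=0..0:
  [0] +1/72 = 1/72
S = 1/72
C² = P²·S² = 5/14 ; C = +0.597614

+√(5/14) = +0.597614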